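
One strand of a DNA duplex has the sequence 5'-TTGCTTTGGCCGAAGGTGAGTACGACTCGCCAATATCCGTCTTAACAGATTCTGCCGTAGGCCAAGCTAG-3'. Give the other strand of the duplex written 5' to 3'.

Pairing A↔T and G↔C gives AACGAAACCGGCTTCCACTCATGCTGAGCGGTTATAGGCAGAATTGTCTAAGACGGCATCCGGTTCGATC, running 3'→5'. Reverse for the 5'→3' convention.

5′-CTAGCTTGGCCTACGGCAGAATCTGTTAAGACGGATATTGGCGAGTCGTACTCACCTTCGGCCAAAGCAA-3′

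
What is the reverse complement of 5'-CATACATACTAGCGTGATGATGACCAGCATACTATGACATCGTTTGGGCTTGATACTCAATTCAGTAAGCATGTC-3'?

5'-GACATGCTTACTGAATTGAGTATCAAGCCCAAACGATGTCATAGTATGCTGGTCATCATCACGCTAGTATGTATG-3'

Complement each base (A↔T, G↔C): GTATGTATGATCGCACTACTACTGGTCGTATGATACTGTAGCAAACCCGAACTATGAGTTAAGTCATTCGTACAG. Then reverse.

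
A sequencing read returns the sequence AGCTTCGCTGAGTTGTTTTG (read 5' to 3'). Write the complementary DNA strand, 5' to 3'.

5'-CAAAACAACTCAGCGAAGCT-3'

Pairing A↔T and G↔C gives TCGAAGCGACTCAACAAAAC, running 3'→5'. Reverse for the 5'→3' convention.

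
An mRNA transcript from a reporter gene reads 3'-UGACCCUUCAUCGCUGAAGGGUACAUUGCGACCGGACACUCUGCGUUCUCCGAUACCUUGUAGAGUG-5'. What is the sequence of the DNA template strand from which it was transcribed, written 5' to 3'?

5'-ACTGGGAAGTAGCGACTTCCCATGTAACGCTGGCCTGTGAGACGCAAGAGGCTATGGAACATCTCAC-3'

Written 5'→3' the mRNA is GUGAGAUGUUCCAUAGCCUCUUGCGUCUCACAGGCCAGCGUUACAUGGGAAGUCGCUACUUCCCAGU, so the coding DNA strand is GTGAGATGTTCCATAGCCTCTTGCGTCTCACAGGCCAGCGTTACATGGGAAGTCGCTACTTCCCAGT. The template is its reverse complement.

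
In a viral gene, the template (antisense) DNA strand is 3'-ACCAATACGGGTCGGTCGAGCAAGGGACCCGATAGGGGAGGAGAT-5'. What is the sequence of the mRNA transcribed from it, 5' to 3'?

Reading the template 3'→5' as shown, RNA polymerase pairs each base (A→U, T→A, G↔C) to build mRNA 5'→3' directly.

5'-UGGUUAUGCCCAGCCAGCUCGUUCCCUGGGCUAUCCCCUCCUCUA-3'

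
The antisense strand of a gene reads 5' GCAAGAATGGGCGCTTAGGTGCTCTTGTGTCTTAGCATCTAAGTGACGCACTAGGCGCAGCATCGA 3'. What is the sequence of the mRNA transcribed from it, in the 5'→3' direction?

RNA polymerase reads the template 3'→5' and synthesizes mRNA 5'→3' by base-pairing (A→U, T→A, G↔C). The complement of the template is CGTTCTTACCCGCGAATCCACGAGAACACAGAATCGTAGATTCACTGCGTGATCCGCGTCGTAGCT; antiparallel, so 5'→3' the coding strand is TCGATGCTGCGCCTAGTGCGTCACTTAGATGCTAAGACACAAGAGCACCTAAGCGCCCATTCTTGC. Replace T with U for the mRNA.

5'-UCGAUGCUGCGCCUAGUGCGUCACUUAGAUGCUAAGACACAAGAGCACCUAAGCGCCCAUUCUUGC-3'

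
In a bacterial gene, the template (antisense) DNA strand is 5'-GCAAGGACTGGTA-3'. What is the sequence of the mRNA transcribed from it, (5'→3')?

5'-UACCAGUCCUUGC-3'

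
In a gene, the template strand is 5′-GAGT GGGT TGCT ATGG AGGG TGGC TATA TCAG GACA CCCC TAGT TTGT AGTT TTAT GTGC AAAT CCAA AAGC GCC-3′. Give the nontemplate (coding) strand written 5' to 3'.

The coding strand is complementary and antiparallel to the template: take the complement (A↔T, G↔C) and reverse.

5′-GGCGCTTTTGGATTTGCACATAAAACTACAAACTAGGGGTGTCCTGATATAGCCACCCTCCATAGCAACCCACTC-3′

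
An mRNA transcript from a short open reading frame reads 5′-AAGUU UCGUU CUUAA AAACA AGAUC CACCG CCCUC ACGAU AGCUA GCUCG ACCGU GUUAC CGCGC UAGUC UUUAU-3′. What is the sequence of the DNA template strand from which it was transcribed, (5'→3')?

Replace U with T to get the coding DNA strand: AAGTTTCGTTCTTAAAAACAAGATCCACCGCCCTCACGATAGCTAGCTCGACCGTGTTACCGCGCTAGTCTTTAT. The template strand is its reverse complement (complement TTCAAAGCAAGAATTTTTGTTCTAGGTGGCGGGAGTGCTATCGATCGAGCTGGCACAATGGCGCGATCAGAAATA, then reverse).

5'-ATAAAGACTAGCGCGGTAACACGGTCGAGCTAGCTATCGTGAGGGCGGTGGATCTTGTTTTTAAGAACGAAACTT-3'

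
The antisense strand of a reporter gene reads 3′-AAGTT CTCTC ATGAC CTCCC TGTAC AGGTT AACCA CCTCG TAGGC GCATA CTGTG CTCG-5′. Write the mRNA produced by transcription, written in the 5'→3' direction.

Reading the template 3'→5' as shown, RNA polymerase pairs each base (A→U, T→A, G↔C) to build mRNA 5'→3' directly.

5'-UUCAAGAGAGUACUGGAGGGACAUGUCCAAUUGGUGGAGCAUCCGCGUAUGACACGAGC-3'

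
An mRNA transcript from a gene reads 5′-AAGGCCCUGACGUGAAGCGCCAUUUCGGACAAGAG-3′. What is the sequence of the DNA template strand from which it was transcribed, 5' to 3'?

5'-CTCTTGTCCGAAATGGCGCTTCACGTCAGGGCCTT-3'

Replace U with T to get the coding DNA strand: AAGGCCCTGACGTGAAGCGCCATTTCGGACAAGAG. The template strand is its reverse complement (complement TTCCGGGACTGCACTTCGCGGTAAAGCCTGTTCTC, then reverse).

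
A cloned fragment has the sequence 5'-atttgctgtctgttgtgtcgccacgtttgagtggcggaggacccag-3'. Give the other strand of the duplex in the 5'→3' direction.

Pairing A↔T and G↔C gives TAAACGACAGACAACACAGCGGTGCAAACTCACCGCCTCCTGGGTC, running 3'→5'. Reverse for the 5'→3' convention.

5'-CTGGGTCCTCCGCCACTCAAACGTGGCGACACAACAGACAGCAAAT-3'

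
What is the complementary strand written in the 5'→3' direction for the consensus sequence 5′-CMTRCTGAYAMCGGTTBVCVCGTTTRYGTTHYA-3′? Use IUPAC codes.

5'-TRDAACRYAAACGBGBVAACCGKTRTCAGYAKG-3'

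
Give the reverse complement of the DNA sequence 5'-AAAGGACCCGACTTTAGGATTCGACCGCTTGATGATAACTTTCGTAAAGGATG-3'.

5′-CATCCTTTACGAAAGTTATCATCAAGCGGTCGAATCCTAAAGTCGGGTCCTTT-3′

Reading the sequence 3'→5' and pairing each base (A↔T, G↔C) gives the reverse complement directly.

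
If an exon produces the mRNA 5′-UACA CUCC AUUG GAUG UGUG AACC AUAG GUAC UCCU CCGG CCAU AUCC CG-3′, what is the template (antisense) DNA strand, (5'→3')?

5'-CGGGATATGGCCGGAGGAGTACCTATGGTTCACACATCCAATGGAGTGTA-3'

Replace U with T to get the coding DNA strand: TACACTCCATTGGATGTGTGAACCATAGGTACTCCTCCGGCCATATCCCG. The template strand is its reverse complement (complement ATGTGAGGTAACCTACACACTTGGTATCCATGAGGAGGCCGGTATAGGGC, then reverse).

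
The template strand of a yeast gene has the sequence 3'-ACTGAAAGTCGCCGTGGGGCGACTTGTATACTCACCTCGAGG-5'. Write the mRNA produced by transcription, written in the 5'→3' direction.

5'-UGACUUUCAGCGGCACCCCGCUGAACAUAUGAGUGGAGCUCC-3'

Reading the template 3'→5' as shown, RNA polymerase pairs each base (A→U, T→A, G↔C) to build mRNA 5'→3' directly.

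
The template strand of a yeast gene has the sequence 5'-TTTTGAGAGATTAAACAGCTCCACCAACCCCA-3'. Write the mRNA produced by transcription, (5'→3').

5′-UGGGGUUGGUGGAGCUGUUUAAUCUCUCAAAA-3′

RNA polymerase reads the template 3'→5' and synthesizes mRNA 5'→3' by base-pairing (A→U, T→A, G↔C). The complement of the template is AAAACTCTCTAATTTGTCGAGGTGGTTGGGGT; antiparallel, so 5'→3' the coding strand is TGGGGTTGGTGGAGCTGTTTAATCTCTCAAAA. Replace T with U for the mRNA.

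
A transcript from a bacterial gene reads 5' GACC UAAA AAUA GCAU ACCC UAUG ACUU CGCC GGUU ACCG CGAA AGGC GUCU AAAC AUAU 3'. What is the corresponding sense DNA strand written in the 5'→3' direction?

5′-GACCTAAAAATAGCATACCCTATGACTTCGCCGGTTACCGCGAAAGGCGTCTAAACATAT-3′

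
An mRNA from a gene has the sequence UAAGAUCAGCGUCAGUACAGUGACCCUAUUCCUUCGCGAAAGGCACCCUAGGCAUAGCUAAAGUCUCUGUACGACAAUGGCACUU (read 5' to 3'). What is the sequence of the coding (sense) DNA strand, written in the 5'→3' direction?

5'-TAAGATCAGCGTCAGTACAGTGACCCTATTCCTTCGCGAAAGGCACCCTAGGCATAGCTAAAGTCTCTGTACGACAATGGCACTT-3'

The coding DNA strand has the same 5'→3' sequence as the mRNA with U replaced by T.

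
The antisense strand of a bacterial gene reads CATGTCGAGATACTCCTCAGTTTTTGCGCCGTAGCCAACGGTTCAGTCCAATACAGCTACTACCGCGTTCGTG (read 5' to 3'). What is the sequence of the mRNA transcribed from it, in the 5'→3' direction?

5'-CACGAACGCGGUAGUAGCUGUAUUGGACUGAACCGUUGGCUACGGCGCAAAAACUGAGGAGUAUCUCGACAUG-3'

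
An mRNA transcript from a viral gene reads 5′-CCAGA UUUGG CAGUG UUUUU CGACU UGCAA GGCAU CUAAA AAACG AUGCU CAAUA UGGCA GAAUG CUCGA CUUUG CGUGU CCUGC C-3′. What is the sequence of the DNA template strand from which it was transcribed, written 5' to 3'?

5'-GGCAGGACACGCAAAGTCGAGCATTCTGCCATATTGAGCATCGTTTTTTAGATGCCTTGCAAGTCGAAAAACACTGCCAAATCTGG-3'

Replace U with T to get the coding DNA strand: CCAGATTTGGCAGTGTTTTTCGACTTGCAAGGCATCTAAAAAACGATGCTCAATATGGCAGAATGCTCGACTTTGCGTGTCCTGCC. The template strand is its reverse complement (complement GGTCTAAACCGTCACAAAAAGCTGAACGTTCCGTAGATTTTTTGCTACGAGTTATACCGTCTTACGAGCTGAAACGCACAGGACGG, then reverse).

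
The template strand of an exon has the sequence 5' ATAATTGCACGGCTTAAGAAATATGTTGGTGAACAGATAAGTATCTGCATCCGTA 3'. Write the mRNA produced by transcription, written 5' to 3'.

5'-UACGGAUGCAGAUACUUAUCUGUUCACCAACAUAUUUCUUAAGCCGUGCAAUUAU-3'

RNA polymerase reads the template 3'→5' and synthesizes mRNA 5'→3' by base-pairing (A→U, T→A, G↔C). The complement of the template is TATTAACGTGCCGAATTCTTTATACAACCACTTGTCTATTCATAGACGTAGGCAT; antiparallel, so 5'→3' the coding strand is TACGGATGCAGATACTTATCTGTTCACCAACATATTTCTTAAGCCGTGCAATTAT. Replace T with U for the mRNA.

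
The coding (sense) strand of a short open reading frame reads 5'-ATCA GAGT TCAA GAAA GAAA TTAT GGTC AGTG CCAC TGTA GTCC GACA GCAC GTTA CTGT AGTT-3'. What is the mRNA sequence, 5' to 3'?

5'-AUCAGAGUUCAAGAAAGAAAUUAUGGUCAGUGCCACUGUAGUCCGACAGCACGUUACUGUAGUU-3'

mRNA has the coding-strand sequence with U in place of T.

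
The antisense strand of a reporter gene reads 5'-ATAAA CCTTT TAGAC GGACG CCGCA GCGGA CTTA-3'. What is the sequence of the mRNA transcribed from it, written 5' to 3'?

5′-UAAGUCCGCUGCGGCGUCCGUCUAAAAGGUUUAU-3′

RNA polymerase reads the template 3'→5' and synthesizes mRNA 5'→3' by base-pairing (A→U, T→A, G↔C). The complement of the template is TATTTGGAAAATCTGCCTGCGGCGTCGCCTGAAT; antiparallel, so 5'→3' the coding strand is TAAGTCCGCTGCGGCGTCCGTCTAAAAGGTTTAT. Replace T with U for the mRNA.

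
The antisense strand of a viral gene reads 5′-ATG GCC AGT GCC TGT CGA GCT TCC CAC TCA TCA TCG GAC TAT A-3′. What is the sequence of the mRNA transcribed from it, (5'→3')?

5'-UAUAGUCCGAUGAUGAGUGGGAAGCUCGACAGGCACUGGCCAU-3'

The mRNA has the sequence of the coding strand (reverse complement of the template) with T→U. Reverse complement of ATGGCCAGTGCCTGTCGAGCTTCCCACTCATCATCGGACTATA is TATAGTCCGATGATGAGTGGGAAGCTCGACAGGCACTGGCCAT; then T→U.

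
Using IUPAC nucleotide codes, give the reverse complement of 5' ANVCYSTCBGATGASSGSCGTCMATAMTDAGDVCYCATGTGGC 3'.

5'-GCCACATGRGBHCTHAKTATKGACGSCSSTCATCVGASRGBNT-3'

Standard pairs A↔T, G↔C; ambiguity codes pair Y↔R, M↔K, S↔S, B↔V, D↔H, N↔N. Complement (TNBGRSAGVCTACTSSCSGCAGKTATKAHTCHBGRGTACACCG), then reverse for 5'→3'.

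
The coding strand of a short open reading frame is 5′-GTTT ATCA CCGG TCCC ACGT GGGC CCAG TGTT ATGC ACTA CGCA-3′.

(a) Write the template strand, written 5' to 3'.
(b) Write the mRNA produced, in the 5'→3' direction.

(a) 5'-TGCGTAGTGCATAACACTGGGCCCACGTGGGACCGGTGATAAAC-3'
(b) 5'-GUUUAUCACCGGUCCCACGUGGGCCCAGUGUUAUGCACUACGCA-3'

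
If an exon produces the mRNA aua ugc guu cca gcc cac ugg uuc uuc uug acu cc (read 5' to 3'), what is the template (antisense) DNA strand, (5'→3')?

5'-GGAGTCAAGAAGAACCAGTGGGCTGGAACGCATAT-3'

Replace U with T to get the coding DNA strand: ATATGCGTTCCAGCCCACTGGTTCTTCTTGACTCC. The template strand is its reverse complement (complement TATACGCAAGGTCGGGTGACCAAGAAGAACTGAGG, then reverse).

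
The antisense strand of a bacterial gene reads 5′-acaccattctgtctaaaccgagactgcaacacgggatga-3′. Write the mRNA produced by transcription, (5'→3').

RNA polymerase reads the template 3'→5' and synthesizes mRNA 5'→3' by base-pairing (A→U, T→A, G↔C). The complement of the template is TGTGGTAAGACAGATTTGGCTCTGACGTTGTGCCCTACT; antiparallel, so 5'→3' the coding strand is TCATCCCGTGTTGCAGTCTCGGTTTAGACAGAATGGTGT. Replace T with U for the mRNA.

5'-UCAUCCCGUGUUGCAGUCUCGGUUUAGACAGAAUGGUGU-3'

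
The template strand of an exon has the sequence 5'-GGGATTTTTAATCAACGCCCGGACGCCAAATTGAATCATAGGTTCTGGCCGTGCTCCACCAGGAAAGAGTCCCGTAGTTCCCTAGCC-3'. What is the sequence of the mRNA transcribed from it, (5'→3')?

RNA polymerase reads the template 3'→5' and synthesizes mRNA 5'→3' by base-pairing (A→U, T→A, G↔C). The complement of the template is CCCTAAAAATTAGTTGCGGGCCTGCGGTTTAACTTAGTATCCAAGACCGGCACGAGGTGGTCCTTTCTCAGGGCATCAAGGGATCGG; antiparallel, so 5'→3' the coding strand is GGCTAGGGAACTACGGGACTCTTTCCTGGTGGAGCACGGCCAGAACCTATGATTCAATTTGGCGTCCGGGCGTTGATTAAAAATCCC. Replace T with U for the mRNA.

5'-GGCUAGGGAACUACGGGACUCUUUCCUGGUGGAGCACGGCCAGAACCUAUGAUUCAAUUUGGCGUCCGGGCGUUGAUUAAAAAUCCC-3'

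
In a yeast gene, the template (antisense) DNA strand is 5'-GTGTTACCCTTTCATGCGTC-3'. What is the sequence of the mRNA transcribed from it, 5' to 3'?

RNA polymerase reads the template 3'→5' and synthesizes mRNA 5'→3' by base-pairing (A→U, T→A, G↔C). The complement of the template is CACAATGGGAAAGTACGCAG; antiparallel, so 5'→3' the coding strand is GACGCATGAAAGGGTAACAC. Replace T with U for the mRNA.

5'-GACGCAUGAAAGGGUAACAC-3'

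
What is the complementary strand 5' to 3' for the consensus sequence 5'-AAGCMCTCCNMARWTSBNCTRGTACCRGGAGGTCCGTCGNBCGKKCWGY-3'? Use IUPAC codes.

5′-RCWGMMCGVNCGACGGACCTCCYGGTACYAGNVSAWYTKNGGAGKGCTT-3′

Standard pairs A↔T, G↔C; ambiguity codes pair R↔Y, M↔K, W↔W, S↔S, B↔V, N↔N. Complement (TTCGKGAGGNKTYWASVNGAYCATGGYCCTCCAGGCAGCNVGCMMGWCR), then reverse for 5'→3'.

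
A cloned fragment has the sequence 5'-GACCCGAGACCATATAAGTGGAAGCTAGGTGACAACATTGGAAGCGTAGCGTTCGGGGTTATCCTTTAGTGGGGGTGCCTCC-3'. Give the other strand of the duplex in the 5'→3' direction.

5'-GGAGGCACCCCCACTAAAGGATAACCCCGAACGCTACGCTTCCAATGTTGTCACCTAGCTTCCACTTATATGGTCTCGGGTC-3'

Pairing A↔T and G↔C gives CTGGGCTCTGGTATATTCACCTTCGATCCACTGTTGTAACCTTCGCATCGCAAGCCCCAATAGGAAATCACCCCCACGGAGG, running 3'→5'. Reverse for the 5'→3' convention.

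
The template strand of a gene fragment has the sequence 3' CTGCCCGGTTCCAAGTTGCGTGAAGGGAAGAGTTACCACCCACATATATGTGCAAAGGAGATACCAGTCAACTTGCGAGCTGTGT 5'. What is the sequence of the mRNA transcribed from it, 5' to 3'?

5'-GACGGGCCAAGGUUCAACGCACUUCCCUUCUCAAUGGUGGGUGUAUAUACACGUUUCCUCUAUGGUCAGUUGAACGCUCGACACA-3'

Reading the template 3'→5' as shown, RNA polymerase pairs each base (A→U, T→A, G↔C) to build mRNA 5'→3' directly.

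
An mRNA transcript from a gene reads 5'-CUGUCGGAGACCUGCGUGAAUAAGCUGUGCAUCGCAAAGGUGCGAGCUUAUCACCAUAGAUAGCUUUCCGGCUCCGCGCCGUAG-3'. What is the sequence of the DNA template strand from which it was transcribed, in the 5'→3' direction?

Replace U with T to get the coding DNA strand: CTGTCGGAGACCTGCGTGAATAAGCTGTGCATCGCAAAGGTGCGAGCTTATCACCATAGATAGCTTTCCGGCTCCGCGCCGTAG. The template strand is its reverse complement (complement GACAGCCTCTGGACGCACTTATTCGACACGTAGCGTTTCCACGCTCGAATAGTGGTATCTATCGAAAGGCCGAGGCGCGGCATC, then reverse).

5'-CTACGGCGCGGAGCCGGAAAGCTATCTATGGTGATAAGCTCGCACCTTTGCGATGCACAGCTTATTCACGCAGGTCTCCGACAG-3'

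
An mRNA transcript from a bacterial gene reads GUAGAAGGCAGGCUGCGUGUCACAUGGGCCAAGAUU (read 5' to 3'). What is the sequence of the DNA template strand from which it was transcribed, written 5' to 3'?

5'-AATCTTGGCCCATGTGACACGCAGCCTGCCTTCTAC-3'

Replace U with T to get the coding DNA strand: GTAGAAGGCAGGCTGCGTGTCACATGGGCCAAGATT. The template strand is its reverse complement (complement CATCTTCCGTCCGACGCACAGTGTACCCGGTTCTAA, then reverse).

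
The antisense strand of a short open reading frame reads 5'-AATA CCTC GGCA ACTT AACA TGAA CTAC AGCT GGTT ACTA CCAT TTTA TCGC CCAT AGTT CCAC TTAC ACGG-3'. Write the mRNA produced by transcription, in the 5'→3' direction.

The mRNA has the sequence of the coding strand (reverse complement of the template) with T→U. Reverse complement of AATACCTCGGCAACTTAACATGAACTACAGCTGGTTACTACCATTTTATCGCCCATAGTTCCACTTACACGG is CCGTGTAAGTGGAACTATGGGCGATAAAATGGTAGTAACCAGCTGTAGTTCATGTTAAGTTGCCGAGGTATT; then T→U.

5'-CCGUGUAAGUGGAACUAUGGGCGAUAAAAUGGUAGUAACCAGCUGUAGUUCAUGUUAAGUUGCCGAGGUAUU-3'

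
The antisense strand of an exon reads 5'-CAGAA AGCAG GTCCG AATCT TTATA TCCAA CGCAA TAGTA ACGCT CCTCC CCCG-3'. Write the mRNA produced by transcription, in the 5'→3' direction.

5'-CGGGGGAGGAGCGUUACUAUUGCGUUGGAUAUAAAGAUUCGGACCUGCUUUCUG-3'

The mRNA has the sequence of the coding strand (reverse complement of the template) with T→U. Reverse complement of CAGAAAGCAGGTCCGAATCTTTATATCCAACGCAATAGTAACGCTCCTCCCCCG is CGGGGGAGGAGCGTTACTATTGCGTTGGATATAAAGATTCGGACCTGCTTTCTG; then T→U.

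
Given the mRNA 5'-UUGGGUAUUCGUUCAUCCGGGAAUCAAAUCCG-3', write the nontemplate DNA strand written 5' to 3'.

5'-TTGGGTATTCGTTCATCCGGGAATCAAATCCG-3'

The coding DNA strand has the same 5'→3' sequence as the mRNA with U replaced by T.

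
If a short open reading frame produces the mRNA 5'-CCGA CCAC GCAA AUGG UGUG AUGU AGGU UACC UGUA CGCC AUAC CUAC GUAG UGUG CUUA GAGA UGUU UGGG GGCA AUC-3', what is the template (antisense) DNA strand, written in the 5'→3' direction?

Replace U with T to get the coding DNA strand: CCGACCACGCAAATGGTGTGATGTAGGTTACCTGTACGCCATACCTACGTAGTGTGCTTAGAGATGTTTGGGGGCAATC. The template strand is its reverse complement (complement GGCTGGTGCGTTTACCACACTACATCCAATGGACATGCGGTATGGATGCATCACACGAATCTCTACAAACCCCCGTTAG, then reverse).

5'-GATTGCCCCCAAACATCTCTAAGCACACTACGTAGGTATGGCGTACAGGTAACCTACATCACACCATTTGCGTGGTCGG-3'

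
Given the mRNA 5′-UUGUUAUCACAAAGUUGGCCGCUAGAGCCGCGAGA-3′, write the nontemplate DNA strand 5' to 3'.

5'-TTGTTATCACAAAGTTGGCCGCTAGAGCCGCGAGA-3'

The coding DNA strand has the same 5'→3' sequence as the mRNA with U replaced by T.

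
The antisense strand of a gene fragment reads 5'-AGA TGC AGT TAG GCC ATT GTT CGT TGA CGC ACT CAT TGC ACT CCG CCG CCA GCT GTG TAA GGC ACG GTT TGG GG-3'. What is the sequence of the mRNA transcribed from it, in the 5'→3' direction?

5'-CCCCAAACCGUGCCUUACACAGCUGGCGGCGGAGUGCAAUGAGUGCGUCAACGAACAAUGGCCUAACUGCAUCU-3'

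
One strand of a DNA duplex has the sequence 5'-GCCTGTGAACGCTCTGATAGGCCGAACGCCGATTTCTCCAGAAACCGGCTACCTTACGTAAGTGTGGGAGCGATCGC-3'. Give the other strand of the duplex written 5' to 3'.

The complement of GCCTGTGAACGCTCTGATAGGCCGAACGCCGATTTCTCCAGAAACCGGCTACCTTACGTAAGTGTGGGAGCGATCGC is CGGACACTTGCGAGACTATCCGGCTTGCGGCTAAAGAGGTCTTTGGCCGATGGAATGCATTCACACCCTCGCTAGCG (A↔T, G↔C). DNA strands are antiparallel, so the complementary strand runs 3'→5'; reversing gives the 5'→3' form.

5'-GCGATCGCTCCCACACTTACGTAAGGTAGCCGGTTTCTGGAGAAATCGGCGTTCGGCCTATCAGAGCGTTCACAGGC-3'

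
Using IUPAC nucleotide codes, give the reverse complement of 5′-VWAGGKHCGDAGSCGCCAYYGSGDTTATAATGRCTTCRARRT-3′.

Standard pairs A↔T, G↔C; ambiguity codes pair R↔Y, K↔M, W↔W, S↔S, D↔H, V↔B. Complement (BWTCCMDGCHTCSGCGGTRRCSCHAATATTACYGAAGYTYYA), then reverse for 5'→3'.

5′-AYYTYGAAGYCATTATAAHCSCRRTGGCGSCTHCGDMCCTWB-3′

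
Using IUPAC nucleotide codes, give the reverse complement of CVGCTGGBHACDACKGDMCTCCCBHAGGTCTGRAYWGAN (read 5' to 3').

Standard pairs A↔T, G↔C; ambiguity codes pair R↔Y, M↔K, W↔W, B↔V, D↔H, N↔N. Complement (GBCGACCVDTGHTGMCHKGAGGGVDTCCAGACYTRWCTN), then reverse for 5'→3'.

5'-NTCWRTYCAGACCTDVGGGAGKHCMGTHGTDVCCAGCBG-3'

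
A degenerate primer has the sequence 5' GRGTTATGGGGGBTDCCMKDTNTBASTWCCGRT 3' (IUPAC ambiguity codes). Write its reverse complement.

5'-AYCGGWASTVANAHMKGGHAVCCCCCATAACYC-3'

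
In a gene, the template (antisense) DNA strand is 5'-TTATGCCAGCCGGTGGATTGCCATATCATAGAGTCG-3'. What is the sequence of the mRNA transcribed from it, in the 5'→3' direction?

RNA polymerase reads the template 3'→5' and synthesizes mRNA 5'→3' by base-pairing (A→U, T→A, G↔C). The complement of the template is AATACGGTCGGCCACCTAACGGTATAGTATCTCAGC; antiparallel, so 5'→3' the coding strand is CGACTCTATGATATGGCAATCCACCGGCTGGCATAA. Replace T with U for the mRNA.

5′-CGACUCUAUGAUAUGGCAAUCCACCGGCUGGCAUAA-3′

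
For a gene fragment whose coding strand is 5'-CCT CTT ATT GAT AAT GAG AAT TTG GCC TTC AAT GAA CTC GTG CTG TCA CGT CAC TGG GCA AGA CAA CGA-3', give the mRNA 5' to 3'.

The mRNA is synthesized from the template strand, so it matches the coding strand with T replaced by U.

5'-CCUCUUAUUGAUAAUGAGAAUUUGGCCUUCAAUGAACUCGUGCUGUCACGUCACUGGGCAAGACAACGA-3'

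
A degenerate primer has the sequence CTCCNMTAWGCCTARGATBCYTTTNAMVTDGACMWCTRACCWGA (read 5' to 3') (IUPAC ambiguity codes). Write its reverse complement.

Standard pairs A↔T, G↔C; ambiguity codes pair R↔Y, M↔K, W↔W, B↔V, D↔H, N↔N. Complement (GAGGNKATWCGGATYCTAVGRAAANTKBAHCTGKWGAYTGGWCT), then reverse for 5'→3'.

5'-TCWGGTYAGWKGTCHABKTNAAARGVATCYTAGGCWTAKNGGAG-3'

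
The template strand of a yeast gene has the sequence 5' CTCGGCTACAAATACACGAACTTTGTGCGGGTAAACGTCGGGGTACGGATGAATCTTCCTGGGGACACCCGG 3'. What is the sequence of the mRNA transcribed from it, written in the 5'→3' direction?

5'-CCGGGUGUCCCCAGGAAGAUUCAUCCGUACCCCGACGUUUACCCGCACAAAGUUCGUGUAUUUGUAGCCGAG-3'

RNA polymerase reads the template 3'→5' and synthesizes mRNA 5'→3' by base-pairing (A→U, T→A, G↔C). The complement of the template is GAGCCGATGTTTATGTGCTTGAAACACGCCCATTTGCAGCCCCATGCCTACTTAGAAGGACCCCTGTGGGCC; antiparallel, so 5'→3' the coding strand is CCGGGTGTCCCCAGGAAGATTCATCCGTACCCCGACGTTTACCCGCACAAAGTTCGTGTATTTGTAGCCGAG. Replace T with U for the mRNA.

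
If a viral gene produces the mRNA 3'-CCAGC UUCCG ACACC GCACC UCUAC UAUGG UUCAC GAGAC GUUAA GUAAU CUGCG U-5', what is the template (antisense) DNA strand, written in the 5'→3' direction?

Written 5'→3' the mRNA is UGCGUCUAAUGAAUUGCAGAGCACUUGGUAUCAUCUCCACGCCACAGCCUUCGACC, so the coding DNA strand is TGCGTCTAATGAATTGCAGAGCACTTGGTATCATCTCCACGCCACAGCCTTCGACC. The template is its reverse complement.

5'-GGTCGAAGGCTGTGGCGTGGAGATGATACCAAGTGCTCTGCAATTCATTAGACGCA-3'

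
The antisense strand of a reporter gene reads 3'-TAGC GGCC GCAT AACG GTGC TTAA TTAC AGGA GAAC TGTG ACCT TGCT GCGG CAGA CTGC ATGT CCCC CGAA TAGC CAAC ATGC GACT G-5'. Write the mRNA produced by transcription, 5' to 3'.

Reading the template 3'→5' as shown, RNA polymerase pairs each base (A→U, T→A, G↔C) to build mRNA 5'→3' directly.

5'-AUCGCCGGCGUAUUGCCACGAAUUAAUGUCCUCUUGACACUGGAACGACGCCGUCUGACGUACAGGGGGCUUAUCGGUUGUACGCUGAC-3'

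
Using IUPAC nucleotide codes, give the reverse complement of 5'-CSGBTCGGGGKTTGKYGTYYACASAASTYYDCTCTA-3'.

5'-TAGAGHRRASTTSTGTRRACRMCAAMCCCCGAVCSG-3'

Standard pairs A↔T, G↔C; ambiguity codes pair Y↔R, K↔M, S↔S, B↔V, D↔H. Complement (GSCVAGCCCCMAACMRCARRTGTSTTSARRHGAGAT), then reverse for 5'→3'.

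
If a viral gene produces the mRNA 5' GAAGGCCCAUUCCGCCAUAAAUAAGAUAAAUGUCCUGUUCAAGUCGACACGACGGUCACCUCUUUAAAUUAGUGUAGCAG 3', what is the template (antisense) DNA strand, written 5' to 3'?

Replace U with T to get the coding DNA strand: GAAGGCCCATTCCGCCATAAATAAGATAAATGTCCTGTTCAAGTCGACACGACGGTCACCTCTTTAAATTAGTGTAGCAG. The template strand is its reverse complement (complement CTTCCGGGTAAGGCGGTATTTATTCTATTTACAGGACAAGTTCAGCTGTGCTGCCAGTGGAGAAATTTAATCACATCGTC, then reverse).

5'-CTGCTACACTAATTTAAAGAGGTGACCGTCGTGTCGACTTGAACAGGACATTTATCTTATTTATGGCGGAATGGGCCTTC-3'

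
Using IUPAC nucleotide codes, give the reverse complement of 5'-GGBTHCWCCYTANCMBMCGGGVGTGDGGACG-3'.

5'-CGTCCHCACBCCCGKVKGNTARGGWGDAVCC-3'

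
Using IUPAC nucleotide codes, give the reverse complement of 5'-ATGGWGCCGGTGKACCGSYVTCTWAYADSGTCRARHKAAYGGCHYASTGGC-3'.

Standard pairs A↔T, G↔C; ambiguity codes pair R↔Y, K↔M, W↔W, S↔S, D↔H, V↔B. Complement (TACCWCGGCCACMTGGCSRBAGAWTRTHSCAGYTYDMTTRCCGDRTSACCG), then reverse for 5'→3'.

5'-GCCASTRDGCCRTTMDYTYGACSHTRTWAGABRSCGGTMCACCGGCWCCAT-3'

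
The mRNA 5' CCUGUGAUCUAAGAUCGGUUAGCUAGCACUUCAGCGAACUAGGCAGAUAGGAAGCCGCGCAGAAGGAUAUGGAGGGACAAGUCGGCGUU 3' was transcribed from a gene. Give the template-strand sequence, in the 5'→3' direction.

5′-AACGCCGACTTGTCCCTCCATATCCTTCTGCGCGGCTTCCTATCTGCCTAGTTCGCTGAAGTGCTAGCTAACCGATCTTAGATCACAGG-3′

Replace U with T to get the coding DNA strand: CCTGTGATCTAAGATCGGTTAGCTAGCACTTCAGCGAACTAGGCAGATAGGAAGCCGCGCAGAAGGATATGGAGGGACAAGTCGGCGTT. The template strand is its reverse complement (complement GGACACTAGATTCTAGCCAATCGATCGTGAAGTCGCTTGATCCGTCTATCCTTCGGCGCGTCTTCCTATACCTCCCTGTTCAGCCGCAA, then reverse).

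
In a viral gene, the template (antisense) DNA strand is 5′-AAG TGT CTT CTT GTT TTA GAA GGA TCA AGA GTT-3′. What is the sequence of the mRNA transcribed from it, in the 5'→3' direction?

5'-AACUCUUGAUCCUUCUAAAACAAGAAGACACUU-3'

RNA polymerase reads the template 3'→5' and synthesizes mRNA 5'→3' by base-pairing (A→U, T→A, G↔C). The complement of the template is TTCACAGAAGAACAAAATCTTCCTAGTTCTCAA; antiparallel, so 5'→3' the coding strand is AACTCTTGATCCTTCTAAAACAAGAAGACACTT. Replace T with U for the mRNA.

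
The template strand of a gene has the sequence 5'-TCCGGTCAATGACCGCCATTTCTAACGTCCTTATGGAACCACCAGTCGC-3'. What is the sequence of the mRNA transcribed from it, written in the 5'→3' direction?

RNA polymerase reads the template 3'→5' and synthesizes mRNA 5'→3' by base-pairing (A→U, T→A, G↔C). The complement of the template is AGGCCAGTTACTGGCGGTAAAGATTGCAGGAATACCTTGGTGGTCAGCG; antiparallel, so 5'→3' the coding strand is GCGACTGGTGGTTCCATAAGGACGTTAGAAATGGCGGTCATTGACCGGA. Replace T with U for the mRNA.

5'-GCGACUGGUGGUUCCAUAAGGACGUUAGAAAUGGCGGUCAUUGACCGGA-3'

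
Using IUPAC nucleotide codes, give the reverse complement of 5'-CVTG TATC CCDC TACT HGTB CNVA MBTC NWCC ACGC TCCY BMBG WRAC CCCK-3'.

Standard pairs A↔T, G↔C; ambiguity codes pair R↔Y, M↔K, W↔W, B↔V, D↔H, N↔N. Complement (GBACATAGGGHGATGADCAVGNBTKVAGNWGGTGCGAGGRVKVCWYTGGGGM), then reverse for 5'→3'.

5′-MGGGGTYWCVKVRGGAGCGTGGWNGAVKTBNGVACDAGTAGHGGGATACABG-3′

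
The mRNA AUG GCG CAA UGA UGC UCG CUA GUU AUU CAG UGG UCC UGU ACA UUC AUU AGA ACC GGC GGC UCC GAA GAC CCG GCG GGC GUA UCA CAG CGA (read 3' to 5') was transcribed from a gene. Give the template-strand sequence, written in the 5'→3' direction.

5'-TACCGCGTTACTACGAGCGATCAATAAGTCACCAGGACATGTAAGTAATCTTGGCCGCCGAGGCTTCTGGGCCGCCCGCATAGTGTCGCT-3'

Written 5'→3' the mRNA is AGCGACACUAUGCGGGCGGCCCAGAAGCCUCGGCGGCCAAGAUUACUUACAUGUCCUGGUGACUUAUUGAUCGCUCGUAGUAACGCGGUA, so the coding DNA strand is AGCGACACTATGCGGGCGGCCCAGAAGCCTCGGCGGCCAAGATTACTTACATGTCCTGGTGACTTATTGATCGCTCGTAGTAACGCGGTA. The template is its reverse complement.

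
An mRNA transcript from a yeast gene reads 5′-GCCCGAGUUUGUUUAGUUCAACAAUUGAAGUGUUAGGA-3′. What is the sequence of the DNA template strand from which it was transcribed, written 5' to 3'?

5'-TCCTAACACTTCAATTGTTGAACTAAACAAACTCGGGC-3'

Replace U with T to get the coding DNA strand: GCCCGAGTTTGTTTAGTTCAACAATTGAAGTGTTAGGA. The template strand is its reverse complement (complement CGGGCTCAAACAAATCAAGTTGTTAACTTCACAATCCT, then reverse).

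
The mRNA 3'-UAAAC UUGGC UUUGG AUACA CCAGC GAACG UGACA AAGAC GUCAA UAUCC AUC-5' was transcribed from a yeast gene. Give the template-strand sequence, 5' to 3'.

5'-ATTTGAACCGAAACCTATGTGGTCGCTTGCACTGTTTCTGCAGTTATAGGTAG-3'

Written 5'→3' the mRNA is CUACCUAUAACUGCAGAAACAGUGCAAGCGACCACAUAGGUUUCGGUUCAAAU, so the coding DNA strand is CTACCTATAACTGCAGAAACAGTGCAAGCGACCACATAGGTTTCGGTTCAAAT. The template is its reverse complement.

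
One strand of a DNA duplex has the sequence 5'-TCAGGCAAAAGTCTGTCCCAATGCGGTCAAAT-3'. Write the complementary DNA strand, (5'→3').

5'-ATTTGACCGCATTGGGACAGACTTTTGCCTGA-3'

Pairing A↔T and G↔C gives AGTCCGTTTTCAGACAGGGTTACGCCAGTTTA, running 3'→5'. Reverse for the 5'→3' convention.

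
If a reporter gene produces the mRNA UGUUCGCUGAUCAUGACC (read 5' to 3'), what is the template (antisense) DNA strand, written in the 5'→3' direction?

5'-GGTCATGATCAGCGAACA-3'

Replace U with T to get the coding DNA strand: TGTTCGCTGATCATGACC. The template strand is its reverse complement (complement ACAAGCGACTAGTACTGG, then reverse).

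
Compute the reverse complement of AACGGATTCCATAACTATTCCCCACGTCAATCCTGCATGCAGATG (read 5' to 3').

Reading the sequence 3'→5' and pairing each base (A↔T, G↔C) gives the reverse complement directly.

5'-CATCTGCATGCAGGATTGACGTGGGGAATAGTTATGGAATCCGTT-3'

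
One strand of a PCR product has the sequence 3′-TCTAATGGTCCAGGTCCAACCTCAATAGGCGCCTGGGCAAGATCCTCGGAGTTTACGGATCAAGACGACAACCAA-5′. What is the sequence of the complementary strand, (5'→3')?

5'-AGATTACCAGGTCCAGGTTGGAGTTATCCGCGGACCCGTTCTAGGAGCCTCAAATGCCTAGTTCTGCTGTTGGTT-3'

The strand is given 3'→5', so its complement runs 5'→3' in the same left-to-right order: pair each base A↔T, G↔C.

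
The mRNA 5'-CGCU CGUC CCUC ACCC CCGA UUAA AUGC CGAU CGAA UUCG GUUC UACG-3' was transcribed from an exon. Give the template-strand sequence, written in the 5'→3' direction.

5'-CGTAGAACCGAATTCGATCGGCATTTAATCGGGGGTGAGGGACGAGCG-3'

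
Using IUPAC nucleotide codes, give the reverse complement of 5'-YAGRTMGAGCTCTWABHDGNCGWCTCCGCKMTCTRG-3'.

5'-CYAGAKMGCGGAGWCGNCHDVTWAGAGCTCKAYCTR-3'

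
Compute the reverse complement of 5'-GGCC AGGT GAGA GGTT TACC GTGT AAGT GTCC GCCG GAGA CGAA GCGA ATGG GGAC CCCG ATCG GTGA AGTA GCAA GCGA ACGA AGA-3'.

Complement each base (A↔T, G↔C): CCGGTCCACTCTCCAAATGGCACATTCACAGGCGGCCTCTGCTTCGCTTACCCCTGGGGCTAGCCACTTCATCGTTCGCTTGCTTCT. Then reverse.

5'-TCTTCGTTCGCTTGCTACTTCACCGATCGGGGTCCCCATTCGCTTCGTCTCCGGCGGACACTTACACGGTAAACCTCTCACCTGGCC-3'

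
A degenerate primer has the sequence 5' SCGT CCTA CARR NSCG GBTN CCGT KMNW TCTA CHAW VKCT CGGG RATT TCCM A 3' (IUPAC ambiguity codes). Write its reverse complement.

5′-TKGGAAATYCCCGAGMBWTDGTAGAWNKMACGGNAVCCGSNYYTGTAGGACGS-3′

Standard pairs A↔T, G↔C; ambiguity codes pair R↔Y, M↔K, W↔W, S↔S, B↔V, H↔D, N↔N. Complement (SGCAGGATGTYYNSGCCVANGGCAMKNWAGATGDTWBMGAGCCCYTAAAGGKT), then reverse for 5'→3'.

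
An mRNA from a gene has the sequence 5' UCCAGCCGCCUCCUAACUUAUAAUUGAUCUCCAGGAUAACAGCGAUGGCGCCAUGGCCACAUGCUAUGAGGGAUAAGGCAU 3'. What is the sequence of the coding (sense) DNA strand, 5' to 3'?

5'-TCCAGCCGCCTCCTAACTTATAATTGATCTCCAGGATAACAGCGATGGCGCCATGGCCACATGCTATGAGGGATAAGGCAT-3'

The coding DNA strand has the same 5'→3' sequence as the mRNA with U replaced by T.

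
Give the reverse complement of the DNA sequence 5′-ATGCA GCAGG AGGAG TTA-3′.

Reading the sequence 3'→5' and pairing each base (A↔T, G↔C) gives the reverse complement directly.

5'-TAACTCCTCCTGCTGCAT-3'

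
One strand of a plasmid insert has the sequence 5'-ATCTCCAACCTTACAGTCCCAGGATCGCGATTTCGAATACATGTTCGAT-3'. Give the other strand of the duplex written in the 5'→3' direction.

5'-ATCGAACATGTATTCGAAATCGCGATCCTGGGACTGTAAGGTTGGAGAT-3'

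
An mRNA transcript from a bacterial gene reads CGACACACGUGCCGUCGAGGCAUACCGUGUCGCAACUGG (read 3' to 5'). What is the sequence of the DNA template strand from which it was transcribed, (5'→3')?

5'-GCTGTGTGCACGGCAGCTCCGTATGGCACAGCGTTGACC-3'

Written 5'→3' the mRNA is GGUCAACGCUGUGCCAUACGGAGCUGCCGUGCACACAGC, so the coding DNA strand is GGTCAACGCTGTGCCATACGGAGCTGCCGTGCACACAGC. The template is its reverse complement.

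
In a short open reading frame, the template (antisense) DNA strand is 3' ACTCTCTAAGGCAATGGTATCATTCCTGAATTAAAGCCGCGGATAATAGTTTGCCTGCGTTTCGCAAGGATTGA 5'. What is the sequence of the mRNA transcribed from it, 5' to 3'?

5'-UGAGAGAUUCCGUUACCAUAGUAAGGACUUAAUUUCGGCGCCUAUUAUCAAACGGACGCAAAGCGUUCCUAACU-3'

Reading the template 3'→5' as shown, RNA polymerase pairs each base (A→U, T→A, G↔C) to build mRNA 5'→3' directly.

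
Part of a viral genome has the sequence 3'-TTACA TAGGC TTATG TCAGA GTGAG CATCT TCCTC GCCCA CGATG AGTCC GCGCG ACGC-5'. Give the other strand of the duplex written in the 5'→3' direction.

5'-AATGTATCCGAATACAGTCTCACTCGTAGAAGGAGCGGGTGCTACTCAGGCGCGCTGCG-3'

The strand is given 3'→5', so its complement runs 5'→3' in the same left-to-right order: pair each base A↔T, G↔C.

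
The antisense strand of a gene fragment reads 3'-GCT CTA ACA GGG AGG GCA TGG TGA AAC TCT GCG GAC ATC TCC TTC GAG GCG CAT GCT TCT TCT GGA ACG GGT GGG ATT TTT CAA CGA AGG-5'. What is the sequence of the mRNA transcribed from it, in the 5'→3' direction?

Reading the template 3'→5' as shown, RNA polymerase pairs each base (A→U, T→A, G↔C) to build mRNA 5'→3' directly.

5'-CGAGAUUGUCCCUCCCGUACCACUUUGAGACGCCUGUAGAGGAAGCUCCGCGUACGAAGAAGACCUUGCCCACCCUAAAAAGUUGCUUCC-3'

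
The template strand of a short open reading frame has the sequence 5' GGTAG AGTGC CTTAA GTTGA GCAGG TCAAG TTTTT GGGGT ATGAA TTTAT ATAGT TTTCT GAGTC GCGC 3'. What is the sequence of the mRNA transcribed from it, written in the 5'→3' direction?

5'-GCGCGACUCAGAAAACUAUAUAAAUUCAUACCCCAAAAACUUGACCUGCUCAACUUAAGGCACUCUACC-3'

RNA polymerase reads the template 3'→5' and synthesizes mRNA 5'→3' by base-pairing (A→U, T→A, G↔C). The complement of the template is CCATCTCACGGAATTCAACTCGTCCAGTTCAAAAACCCCATACTTAAATATATCAAAAGACTCAGCGCG; antiparallel, so 5'→3' the coding strand is GCGCGACTCAGAAAACTATATAAATTCATACCCCAAAAACTTGACCTGCTCAACTTAAGGCACTCTACC. Replace T with U for the mRNA.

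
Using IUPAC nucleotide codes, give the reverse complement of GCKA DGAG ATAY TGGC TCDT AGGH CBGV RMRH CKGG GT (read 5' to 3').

5'-ACCCMGDYKYBCVGDCCTAHGAGCCARTATCTCHTMGC-3'

Standard pairs A↔T, G↔C; ambiguity codes pair R↔Y, M↔K, B↔V, D↔H. Complement (CGMTHCTCTATRACCGAGHATCCDGVCBYKYDGMCCCA), then reverse for 5'→3'.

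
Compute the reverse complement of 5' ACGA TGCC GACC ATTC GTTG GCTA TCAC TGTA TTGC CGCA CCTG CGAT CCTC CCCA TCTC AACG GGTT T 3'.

Complement each base (A↔T, G↔C): TGCTACGGCTGGTAAGCAACCGATAGTGACATAACGGCGTGGACGCTAGGAGGGGTAGAGTTGCCCAAA. Then reverse.

5'-AAACCCGTTGAGATGGGGAGGATCGCAGGTGCGGCAATACAGTGATAGCCAACGAATGGTCGGCATCGT-3'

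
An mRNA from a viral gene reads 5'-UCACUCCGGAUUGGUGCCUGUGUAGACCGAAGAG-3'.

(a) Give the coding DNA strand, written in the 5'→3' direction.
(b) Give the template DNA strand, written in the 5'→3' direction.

(a) The coding strand matches the mRNA with U→T.
(b) The template strand is the reverse complement of the coding strand.

(a) 5'-TCACTCCGGATTGGTGCCTGTGTAGACCGAAGAG-3'
(b) 5′-CTCTTCGGTCTACACAGGCACCAATCCGGAGTGA-3′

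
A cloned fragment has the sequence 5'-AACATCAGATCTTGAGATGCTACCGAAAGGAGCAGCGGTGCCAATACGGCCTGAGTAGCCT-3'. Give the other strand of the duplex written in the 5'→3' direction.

5′-AGGCTACTCAGGCCGTATTGGCACCGCTGCTCCTTTCGGTAGCATCTCAAGATCTGATGTT-3′

Pairing A↔T and G↔C gives TTGTAGTCTAGAACTCTACGATGGCTTTCCTCGTCGCCACGGTTATGCCGGACTCATCGGA, running 3'→5'. Reverse for the 5'→3' convention.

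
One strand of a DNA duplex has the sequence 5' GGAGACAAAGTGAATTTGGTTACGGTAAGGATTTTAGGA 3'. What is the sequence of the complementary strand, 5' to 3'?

Pairing A↔T and G↔C gives CCTCTGTTTCACTTAAACCAATGCCATTCCTAAAATCCT, running 3'→5'. Reverse for the 5'→3' convention.

5'-TCCTAAAATCCTTACCGTAACCAAATTCACTTTGTCTCC-3'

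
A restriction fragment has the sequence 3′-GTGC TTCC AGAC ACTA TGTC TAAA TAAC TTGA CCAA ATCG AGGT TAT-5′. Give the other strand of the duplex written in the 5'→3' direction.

5'-CACGAAGGTCTGTGATACAGATTTATTGAACTGGTTTAGCTCCAATA-3'

The strand is given 3'→5', so its complement runs 5'→3' in the same left-to-right order: pair each base A↔T, G↔C.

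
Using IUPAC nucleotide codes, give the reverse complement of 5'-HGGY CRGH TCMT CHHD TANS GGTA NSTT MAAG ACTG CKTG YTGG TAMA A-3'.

5'-TTKTACCARCAMGCAGTCTTKAASNTACCSNTAHDDGAKGADCYGRCCD-3'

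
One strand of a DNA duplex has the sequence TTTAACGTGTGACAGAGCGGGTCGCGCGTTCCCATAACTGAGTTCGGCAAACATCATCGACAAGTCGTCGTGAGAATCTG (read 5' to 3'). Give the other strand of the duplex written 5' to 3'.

5'-CAGATTCTCACGACGACTTGTCGATGATGTTTGCCGAACTCAGTTATGGGAACGCGCGACCCGCTCTGTCACACGTTAAA-3'

Pairing A↔T and G↔C gives AAATTGCACACTGTCTCGCCCAGCGCGCAAGGGTATTGACTCAAGCCGTTTGTAGTAGCTGTTCAGCAGCACTCTTAGAC, running 3'→5'. Reverse for the 5'→3' convention.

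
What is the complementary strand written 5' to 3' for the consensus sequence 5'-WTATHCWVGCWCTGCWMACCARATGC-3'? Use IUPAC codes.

5'-GCATYTGGTKWGCAGWGCBWGDATAW-3'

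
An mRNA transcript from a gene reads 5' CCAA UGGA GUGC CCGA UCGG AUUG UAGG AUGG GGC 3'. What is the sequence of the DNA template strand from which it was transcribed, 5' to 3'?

Replace U with T to get the coding DNA strand: CCAATGGAGTGCCCGATCGGATTGTAGGATGGGGC. The template strand is its reverse complement (complement GGTTACCTCACGGGCTAGCCTAACATCCTACCCCG, then reverse).

5′-GCCCCATCCTACAATCCGATCGGGCACTCCATTGG-3′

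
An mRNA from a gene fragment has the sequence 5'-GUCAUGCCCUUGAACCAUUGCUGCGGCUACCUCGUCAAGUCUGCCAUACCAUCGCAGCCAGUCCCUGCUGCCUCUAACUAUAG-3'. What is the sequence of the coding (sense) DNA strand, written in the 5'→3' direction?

The coding DNA strand has the same 5'→3' sequence as the mRNA with U replaced by T.

5'-GTCATGCCCTTGAACCATTGCTGCGGCTACCTCGTCAAGTCTGCCATACCATCGCAGCCAGTCCCTGCTGCCTCTAACTATAG-3'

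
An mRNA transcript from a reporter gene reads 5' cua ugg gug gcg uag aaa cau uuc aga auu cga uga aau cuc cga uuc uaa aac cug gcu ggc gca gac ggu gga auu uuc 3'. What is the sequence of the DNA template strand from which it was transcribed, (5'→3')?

Replace U with T to get the coding DNA strand: CTATGGGTGGCGTAGAAACATTTCAGAATTCGATGAAATCTCCGATTCTAAAACCTGGCTGGCGCAGACGGTGGAATTTTC. The template strand is its reverse complement (complement GATACCCACCGCATCTTTGTAAAGTCTTAAGCTACTTTAGAGGCTAAGATTTTGGACCGACCGCGTCTGCCACCTTAAAAG, then reverse).

5'-GAAAATTCCACCGTCTGCGCCAGCCAGGTTTTAGAATCGGAGATTTCATCGAATTCTGAAATGTTTCTACGCCACCCATAG-3'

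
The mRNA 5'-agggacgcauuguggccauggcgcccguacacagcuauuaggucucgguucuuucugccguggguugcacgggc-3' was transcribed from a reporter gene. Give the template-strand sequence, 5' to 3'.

5'-GCCCGTGCAACCCACGGCAGAAAGAACCGAGACCTAATAGCTGTGTACGGGCGCCATGGCCACAATGCGTCCCT-3'

Replace U with T to get the coding DNA strand: AGGGACGCATTGTGGCCATGGCGCCCGTACACAGCTATTAGGTCTCGGTTCTTTCTGCCGTGGGTTGCACGGGC. The template strand is its reverse complement (complement TCCCTGCGTAACACCGGTACCGCGGGCATGTGTCGATAATCCAGAGCCAAGAAAGACGGCACCCAACGTGCCCG, then reverse).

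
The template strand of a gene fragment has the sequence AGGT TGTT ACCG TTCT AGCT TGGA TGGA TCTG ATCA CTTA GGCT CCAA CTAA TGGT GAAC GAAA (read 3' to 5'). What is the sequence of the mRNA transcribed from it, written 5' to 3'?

5′-UCCAACAAUGGCAAGAUCGAACCUACCUAGACUAGUGAAUCCGAGGUUGAUUACCACUUGCUUU-3′

Reading the template 3'→5' as shown, RNA polymerase pairs each base (A→U, T→A, G↔C) to build mRNA 5'→3' directly.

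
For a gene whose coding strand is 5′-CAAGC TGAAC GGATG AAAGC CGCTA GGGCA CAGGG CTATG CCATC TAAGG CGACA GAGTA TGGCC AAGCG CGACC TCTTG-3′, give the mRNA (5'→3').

5'-CAAGCUGAACGGAUGAAAGCCGCUAGGGCACAGGGCUAUGCCAUCUAAGGCGACAGAGUAUGGCCAAGCGCGACCUCUUG-3'

The mRNA is synthesized from the template strand, so it matches the coding strand with T replaced by U.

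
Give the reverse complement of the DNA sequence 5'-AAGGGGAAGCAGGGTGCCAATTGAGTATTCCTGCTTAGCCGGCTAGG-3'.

5'-CCTAGCCGGCTAAGCAGGAATACTCAATTGGCACCCTGCTTCCCCTT-3'

Complement each base (A↔T, G↔C): TTCCCCTTCGTCCCACGGTTAACTCATAAGGACGAATCGGCCGATCC. Then reverse.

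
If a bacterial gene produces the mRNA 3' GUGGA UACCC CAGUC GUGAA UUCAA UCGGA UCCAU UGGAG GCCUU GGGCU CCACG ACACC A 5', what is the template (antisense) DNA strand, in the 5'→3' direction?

Written 5'→3' the mRNA is ACCACAGCACCUCGGGUUCCGGAGGUUACCUAGGCUAACUUAAGUGCUGACCCCAUAGGUG, so the coding DNA strand is ACCACAGCACCTCGGGTTCCGGAGGTTACCTAGGCTAACTTAAGTGCTGACCCCATAGGTG. The template is its reverse complement.

5′-CACCTATGGGGTCAGCACTTAAGTTAGCCTAGGTAACCTCCGGAACCCGAGGTGCTGTGGT-3′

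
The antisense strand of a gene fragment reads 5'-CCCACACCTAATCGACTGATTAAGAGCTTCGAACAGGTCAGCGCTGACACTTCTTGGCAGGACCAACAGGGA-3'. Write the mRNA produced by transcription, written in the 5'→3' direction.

5′-UCCCUGUUGGUCCUGCCAAGAAGUGUCAGCGCUGACCUGUUCGAAGCUCUUAAUCAGUCGAUUAGGUGUGGG-3′

The mRNA has the sequence of the coding strand (reverse complement of the template) with T→U. Reverse complement of CCCACACCTAATCGACTGATTAAGAGCTTCGAACAGGTCAGCGCTGACACTTCTTGGCAGGACCAACAGGGA is TCCCTGTTGGTCCTGCCAAGAAGTGTCAGCGCTGACCTGTTCGAAGCTCTTAATCAGTCGATTAGGTGTGGG; then T→U.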